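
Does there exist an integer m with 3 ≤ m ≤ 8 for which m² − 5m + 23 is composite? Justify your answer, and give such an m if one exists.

No, no such integer m in that range exists.

The values for m = 3, 4, …, 8 are 17, 19, 23, 29, 37, 47, and each of these is prime.
So no value in the range makes the expression composite.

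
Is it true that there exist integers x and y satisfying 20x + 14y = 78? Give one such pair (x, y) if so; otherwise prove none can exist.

x = 6, y = -3

gcd(20, 14) = 2, and 2 divides 78, so integer solutions exist.
Dividing through by 2 reduces the equation to 10x + 7y = 39.
Dividing repeatedly: 10 = 1·7 + 3, 7 = 2·3 + 1, 3 = 3·1 + 0.
Back-substituting, 1 = 7 − 2·3 = 7 − 2·(10 − 1·7) = −2·10 + 3·7; that is, 10·(-2) + 7·3 = 1.
Scaling by 39 gives the particular solution (x, y) = (-78, 117).
Adding 12·7 to x and subtracting 12·10 from y gives the tidier solution (6, -3).
Indeed 20·6 + 14·(-3) = 120 − 42 = 78.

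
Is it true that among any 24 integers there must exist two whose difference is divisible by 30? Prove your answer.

Try 24 consecutive integers, 30, 31, …, 53. Their remainders mod 30 are 0, 1, 2, 3, 4, 5, 6, 7, 8, 9, 10, 11, 12, 13, 14, 15, 16, 17, 18, 19, 20, 21, 22, 23 — pairwise different, as any 24 ≤ 30 consecutive integers have distinct residues.
The differences between them range over 1, …, 23, none of which is divisible by 30.

No, the set {30, 31, 32, 33, 34, 35, 36, 37, 38, 39, 40, 41, 42, 43, 44, 45, 46, 47, 48, 49, 50, 51, 52, 53} is a counterexample.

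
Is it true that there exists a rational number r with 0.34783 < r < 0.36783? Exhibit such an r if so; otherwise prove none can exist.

Multiplying by 11: 11·0.34783 = 3.82613 and 11·0.36783 = 4.04613, so the integer 4 lies strictly between them.
So r = 4/11 works: it is a ratio of integers, and dividing 11·0.34783 < 4 < 11·0.36783 through by 11 gives 0.34783 < 4/11 < 0.36783.

r = 4/11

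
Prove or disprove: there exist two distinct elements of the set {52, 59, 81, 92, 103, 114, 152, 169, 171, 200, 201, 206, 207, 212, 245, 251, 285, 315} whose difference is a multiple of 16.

The pair (52, 212) works.

52 mod 16 = 4 and 212 mod 16 = 4, so 212 − 52 = 160 = 10·16.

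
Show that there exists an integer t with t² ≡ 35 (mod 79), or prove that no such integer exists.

No such integer exists.

79 is prime, so by Euler's criterion 35 is a square mod 79 iff 35^((79−1)/2) = 35^39 ≡ 1 (mod 79).
Squaring successively (mod 79): 35^2 = 1225 ≡ 40; 35^4 ≡ 40² = 1600 ≡ 20; 35^8 ≡ 20² = 400 ≡ 5; 35^16 ≡ 5² = 25 ≡ 25; 35^32 ≡ 25² = 625 ≡ 72.
Since 39 = 32 + 4 + 2 + 1, 35^39 ≡ 72 · 20 · 40 · 35; multiplying out mod 79: 72·20 = 1440 ≡ 18, then 18·40 = 720 ≡ 9, then 9·35 = 315 ≡ 78. Thus 35^39 ≡ 78 ≡ −1 (mod 79).
The value −1 means 35 is a non-residue modulo 79, so t² ≡ 35 (mod 79) is impossible.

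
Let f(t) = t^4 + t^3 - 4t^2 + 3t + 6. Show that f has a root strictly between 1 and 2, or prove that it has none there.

No such root exists.

The endpoint values f(1) = 7 and f(2) = 20 are both positive. Claim: f(t) > 0 for every t in (1, 2).
Shift to the endpoint 1: with t = 1 + u (0 < u < 1), one computes f(1 + u) = u^4 + 5u^3 + 5u^2 + 2u + 7.
The nonzero coefficients here are all positive, so for u > 0 every term is positive (or zero), and the constant term 7 is strictly positive.
Therefore f(t) > 0 throughout (1, 2), and f has no zero there.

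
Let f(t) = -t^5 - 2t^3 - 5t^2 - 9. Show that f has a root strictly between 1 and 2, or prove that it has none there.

The endpoint values f(1) = -17 and f(2) = -77 are both negative. Claim: f(t) < 0 for every t in (1, 2).
Substitute t = 1 + u, where 0 < u < 1 on the interval. Expanding, f(1 + u) = -u^5 - 5u^4 - 12u^3 - 21u^2 - 21u - 17.
All 6 nonzero coefficients of this polynomial in u are negative; hence for u > 0 the value is a sum of negative terms (the constant -17 among them).
Therefore f(t) < 0 throughout (1, 2), and f has no zero there.

f has no root in that interval.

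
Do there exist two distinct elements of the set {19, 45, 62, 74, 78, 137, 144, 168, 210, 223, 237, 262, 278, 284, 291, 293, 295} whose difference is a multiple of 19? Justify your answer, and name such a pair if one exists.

There is no such pair.

Residues mod 19: 19↦0, 45↦7, 62↦5, 74↦17, 78↦2, 137↦4, 144↦11, 168↦16, 210↦1, 223↦14, 237↦9, 262↦15, 278↦12, 284↦18, 291↦6, 293↦8, 295↦10.
No residue repeats among the 17 elements, so no pair has difference ≡ 0 (mod 19).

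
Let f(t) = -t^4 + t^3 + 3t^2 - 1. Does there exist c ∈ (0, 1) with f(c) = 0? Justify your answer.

Yes, f has a root in the interval.

f(0) = -1 and f(1) = 2, which have opposite signs.
As a polynomial, f is continuous on every closed interval.
So by the Intermediate Value Theorem there is a c strictly between 0 and 1 with f(c) = 0.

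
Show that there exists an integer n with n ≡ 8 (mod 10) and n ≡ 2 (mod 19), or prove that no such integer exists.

gcd(10, 19) = 1, so the Chinese Remainder Theorem guarantees exactly one residue class mod 190 satisfying both.
Any solution of the first congruence is n = 8 + 10t; substituting into the second, 10t ≡ 2 − 8 ≡ 13 (mod 19).
To invert 10 modulo 19: 19 = 1·10 + 9, 10 = 1·9 + 1, 9 = 9·1 + 0, and unwinding, 1 = 10 − 1·9 = 10 − (19 − 1·10) = −19 + 2·10. Thus 10⁻¹ ≡ 2 (mod 19).
Therefore t ≡ 2·13 = 26 ≡ 7 (mod 19).
With t = 7: n = 8 + 10·7 = 78.
Check: 78 mod 10 = 8, 78 mod 19 = 2. ✓

n = 78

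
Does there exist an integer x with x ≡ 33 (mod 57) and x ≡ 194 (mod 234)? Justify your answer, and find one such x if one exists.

Reduce both congruences modulo 3, which divides 57 and 234: they say x ≡ 33 (mod 3) and x ≡ 194 (mod 3).
But 33 mod 3 = 0 while 194 mod 3 = 2, a contradiction.
Therefore no such x exists.

No, no such integer exists.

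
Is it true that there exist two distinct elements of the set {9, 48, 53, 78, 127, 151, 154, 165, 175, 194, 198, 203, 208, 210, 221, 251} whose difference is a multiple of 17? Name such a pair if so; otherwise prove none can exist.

Residues mod 17: 9↦9, 48↦14, 53↦2, 78↦10, 127↦8, 151↦15, 154↦1, 165↦12, 175↦5, 194↦7, 198↦11, 203↦16, 208↦4, 210↦6, 221↦0, 251↦13.
No residue repeats among the 16 elements, so no pair has difference ≡ 0 (mod 17).

There is no such pair.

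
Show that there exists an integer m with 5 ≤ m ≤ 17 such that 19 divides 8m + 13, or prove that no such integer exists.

m = 15 works, since 8·15 + 13 = 133 = 7·19.

m = 15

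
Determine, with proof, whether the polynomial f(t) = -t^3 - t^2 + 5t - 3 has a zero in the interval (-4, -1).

f(-4) = 25 and f(-1) = -8, which have opposite signs.
f is continuous everywhere (it is a polynomial), in particular on [-4, -1].
By the Intermediate Value Theorem, f takes the value 0 somewhere in the open interval.

Yes, f has a root in the interval.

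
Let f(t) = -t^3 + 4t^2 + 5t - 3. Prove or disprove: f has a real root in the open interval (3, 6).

Such a root exists.

f(3) = 21 and f(6) = -45, which have opposite signs.
As a polynomial, f is continuous on every closed interval.
By the Intermediate Value Theorem f must vanish at some point of (3, 6).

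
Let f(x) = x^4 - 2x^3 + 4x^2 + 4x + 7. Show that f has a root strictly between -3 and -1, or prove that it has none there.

No.

f(-3) = 166 and f(-1) = 10, both positive, so a sign-change argument is unavailable; we show f keeps this sign on the whole interval.
Shift to the endpoint -1: with x = -1 − u (0 < u < 2), one computes f(-1 − u) = u^4 + 6u^3 + 16u^2 + 14u + 10.
The nonzero coefficients here are all positive, so for u > 0 every term is positive (or zero), and the constant term 10 is strictly positive.
Therefore f(x) > 0 throughout (-3, -1), and f has no zero there.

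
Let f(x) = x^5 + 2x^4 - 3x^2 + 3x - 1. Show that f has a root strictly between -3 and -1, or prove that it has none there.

No such root exists.

f(-3) = -118 and f(-1) = -6, both negative, so a sign-change argument is unavailable; we show f keeps this sign on the whole interval.
Shift to the endpoint -1: with x = -1 − u (0 < u < 2), one computes f(-1 − u) = -u^5 - 3u^4 - 2u^3 - u^2 - 6u - 6.
All 6 nonzero coefficients of this polynomial in u are negative; hence for u > 0 the value is a sum of negative terms (the constant -6 among them).
So f is strictly negative on (-3, -1); no root exists in the interval.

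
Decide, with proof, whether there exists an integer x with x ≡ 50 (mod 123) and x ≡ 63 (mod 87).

Reduce both congruences modulo 3, which divides 123 and 87: they say x ≡ 50 (mod 3) and x ≡ 63 (mod 3).
These are incompatible: 50 − 63 = -13 is not divisible by 3.
So no integer satisfies both congruences.

No, no such integer exists.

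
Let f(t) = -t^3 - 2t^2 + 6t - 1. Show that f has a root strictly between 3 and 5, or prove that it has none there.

No such root exists.

The endpoint values f(3) = -28 and f(5) = -146 are both negative. Claim: f(t) < 0 for every t in (3, 5).
Substitute t = 3 + u, where 0 < u < 2 on the interval. Expanding, f(3 + u) = -u^3 - 11u^2 - 33u - 28.
The nonzero coefficients here are all negative, so for u > 0 every term is negative (or zero), and the constant term -28 is strictly negative.
So f is strictly negative on (3, 5); no root exists in the interval.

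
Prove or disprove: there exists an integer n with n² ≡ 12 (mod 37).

n = 30 works: 30² = 900, and 900 − 12 = 888 = 24·37.

n = 30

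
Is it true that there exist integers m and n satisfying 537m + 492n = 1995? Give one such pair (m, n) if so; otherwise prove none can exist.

m = 99, n = -104

Since gcd(537, 492) = 3 and 1995 = 3·665, Bézout's identity guarantees a solution.
Dividing through by 3 reduces the equation to 179m + 164n = 665.
Dividing repeatedly: 179 = 1·164 + 15, 164 = 10·15 + 14, 15 = 1·14 + 1, 14 = 14·1 + 0.
Working back up the chain: 1 = 15 − 1·14 = 15 − (164 − 10·15) = −164 + 11·15 = −164 + 11·(179 − 1·164) = 11·179 − 12·164. So 179·11 + 164·(-12) = 1.
Multiplying through by 665: m = 11·665 = 7315, n = (-12)·665 = -7980 is a solution.
The general solution is m = 7315 + 164k, n = -7980 − 179k; taking k = -44 gives the smaller pair m = 99, n = -104.
Check: 537·99 + 492·(-104) = 53163 − 51168 = 1995. ✓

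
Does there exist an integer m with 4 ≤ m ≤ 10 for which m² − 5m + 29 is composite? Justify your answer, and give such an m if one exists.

At m = 4: 4² − 5·4 + 29 = 25 = 5·5, which is composite.

m = 4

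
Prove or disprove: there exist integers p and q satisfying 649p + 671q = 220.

Every value of 649p + 671q is a multiple of gcd(649, 671) = 11; since 11 ∣ 220, solutions exist.
Dividing through by 11 reduces the equation to 59p + 61q = 20.
Run the Euclidean algorithm on 61 and 59: 61 = 1·59 + 2, 59 = 29·2 + 1, 2 = 2·1 + 0.
Working back up the chain: 1 = 59 − 29·2 = 59 − 29·(61 − 1·59) = −29·61 + 30·59. So 59·30 + 61·(-29) = 1.
Multiplying through by 20: p = 30·20 = 600, q = (-29)·20 = -580 is a solution.
Shifting by a multiple of (61, −59) keeps it a solution: p = 600 − 9·61 = 51, q = -580 + 9·59 = -49.
Check: 649·51 + 671·(-49) = 33099 − 32879 = 220. ✓

p = 51, q = -49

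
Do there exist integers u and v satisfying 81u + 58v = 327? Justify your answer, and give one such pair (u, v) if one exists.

u = 47, v = -60

81 and 58 are coprime, so 81u + 58v ranges over all of ℤ.
Run the Euclidean algorithm on 81 and 58: 81 = 1·58 + 23, 58 = 2·23 + 12, 23 = 1·12 + 11, 12 = 1·11 + 1, 11 = 11·1 + 0.
Back-substituting, 1 = 12 − 1·11 = 12 − (23 − 1·12) = −23 + 2·12 = −23 + 2·(58 − 2·23) = 2·58 − 5·23 = 2·58 − 5·(81 − 1·58) = −5·81 + 7·58; that is, 81·(-5) + 58·7 = 1.
Scaling by 327 gives the particular solution (u, v) = (-1635, 2289).
Shifting by a multiple of (58, −81) keeps it a solution: u = -1635 + 29·58 = 47, v = 2289 − 29·81 = -60.
Indeed 81·47 + 58·(-60) = 3807 − 3480 = 327.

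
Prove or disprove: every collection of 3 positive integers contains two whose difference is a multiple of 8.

No, the set {5, 6, 7} is a counterexample.

Consider the 3 integers 5, 6, 7. They lie in distinct residue classes modulo 8, since 3 ≤ 8.
Any two of them differ by at most 2 < 8 and by at least 1, so no difference is a multiple of 8.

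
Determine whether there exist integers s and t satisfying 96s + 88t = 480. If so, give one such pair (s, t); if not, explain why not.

gcd(96, 88) = 8, and 8 divides 480, so integer solutions exist.
Dividing through by 8 reduces the equation to 12s + 11t = 60.
Run the Euclidean algorithm on 12 and 11: 12 = 1·11 + 1, 11 = 11·1 + 0.
Back-substituting, 1 = 12 − 1·11; that is, 12·1 + 11·(-1) = 1.
Scaling by 60 gives the particular solution (s, t) = (60, -60).
Shifting by a multiple of (11, −12) keeps it a solution: s = 60 − 5·11 = 5, t = -60 + 5·12 = 0.
Indeed 96·5 + 88·0 = 480 + 0 = 480.

s = 5, t = 0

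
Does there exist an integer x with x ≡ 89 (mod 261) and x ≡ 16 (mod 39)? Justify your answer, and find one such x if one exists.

There is no such integer.

Reduce both congruences modulo 3, which divides 261 and 39: they say x ≡ 89 (mod 3) and x ≡ 16 (mod 3).
However 89 ≡ 2 and 16 ≡ 1 (mod 3), and 2 ≠ 1.
Therefore no such x exists.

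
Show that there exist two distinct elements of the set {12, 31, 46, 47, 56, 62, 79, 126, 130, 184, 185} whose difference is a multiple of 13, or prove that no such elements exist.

There is no such pair.

Two integers differ by a multiple of 13 exactly when they have the same residue mod 13. The residues are 12↦12, 31↦5, 46↦7, 47↦8, 56↦4, 62↦10, 79↦1, 126↦9, 130↦0, 184↦2, 185↦3.
These 11 residues are pairwise different, hence no difference of two elements is divisible by 13.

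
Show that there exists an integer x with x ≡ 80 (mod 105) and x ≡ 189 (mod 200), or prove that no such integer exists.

No, no such integer exists.

gcd(105, 200) = 5. If x ≡ 80 (mod 105) and x ≡ 189 (mod 200), then x ≡ 80 (mod 5) and x ≡ 189 (mod 5).
These are incompatible: 80 − 189 = -109 is not divisible by 5.
Therefore no such x exists.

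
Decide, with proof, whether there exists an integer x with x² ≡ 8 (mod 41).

x = 34

x = 34 works: 34² = 1156, and 1156 − 8 = 1148 = 28·41.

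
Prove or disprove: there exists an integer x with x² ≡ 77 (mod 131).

x = 48

x = 48 works: 48² = 2304, and 2304 − 77 = 2227 = 17·131.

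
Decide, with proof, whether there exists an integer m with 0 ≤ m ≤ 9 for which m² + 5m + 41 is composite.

At m = 5: 5² + 5·5 + 41 = 91 = 7·13, which is composite.

m = 5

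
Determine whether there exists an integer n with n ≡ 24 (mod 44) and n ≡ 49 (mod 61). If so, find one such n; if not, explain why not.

The moduli 44 and 61 are coprime, so by the Chinese Remainder Theorem a unique solution modulo 2684 exists.
Any solution of the first congruence is n = 24 + 44t; substituting into the second, 44t ≡ 49 − 24 ≡ 25 (mod 61).
Note 44·43 = 1892 ≡ 1 (mod 61) (as 1892 − 1 = 31·61), so 44⁻¹ ≡ 43.
Therefore t ≡ 43·25 = 1075 ≡ 38 (mod 61).
Taking t = 38 gives n = 24 + 44·38 = 1696.
Check: 1696 mod 44 = 24, 1696 mod 61 = 49. ✓

n = 1696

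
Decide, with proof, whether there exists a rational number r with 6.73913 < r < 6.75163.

Multiplying by 4: 4·6.73913 = 26.95652 and 4·6.75163 = 27.00652, so the integer 27 lies strictly between them.
Hence 27/4 is a rational number with 6.73913 < 27/4 < 6.75163.

r = 27/4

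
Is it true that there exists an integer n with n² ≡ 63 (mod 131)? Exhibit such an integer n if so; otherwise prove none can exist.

n = 71 works: 71² = 5041, and 5041 − 63 = 4978 = 38·131.

n = 71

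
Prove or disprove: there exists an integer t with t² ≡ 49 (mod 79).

Take t = 7. Then 7² = 49, and since 0 ≤ 49 < 79 this is already reduced: 7² ≡ 49 (mod 79).

t = 7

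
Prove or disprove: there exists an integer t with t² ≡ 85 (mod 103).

There is no such integer.

103 is prime, so by Euler's criterion 85 is a square mod 103 iff 85^((103−1)/2) = 85^51 ≡ 1 (mod 103).
Repeated squaring mod 103: 85^2 = 7225 ≡ 15; 85^4 ≡ 15² = 225 ≡ 19; 85^8 ≡ 19² = 361 ≡ 52; 85^16 ≡ 52² = 2704 ≡ 26; 85^32 ≡ 26² = 676 ≡ 58.
Since 51 = 32 + 16 + 2 + 1, 85^51 ≡ 58 · 26 · 15 · 85; multiplying out mod 103: 58·26 = 1508 ≡ 66, then 66·15 = 990 ≡ 63, then 63·85 = 5355 ≡ 102. Thus 85^51 ≡ 102 ≡ −1 (mod 103).
By Euler's criterion 85 is a quadratic non-residue mod 103: no t satisfies t² ≡ 85 (mod 103).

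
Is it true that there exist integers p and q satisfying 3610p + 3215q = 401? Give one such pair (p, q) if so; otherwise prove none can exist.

No such integers exist.

gcd(3610, 3215) = 5, so every integer of the form 3610p + 3215q is a multiple of 5.
However 401 leaves remainder 1 on division by 5.
Therefore 3610p + 3215q = 401 has no solution in integers.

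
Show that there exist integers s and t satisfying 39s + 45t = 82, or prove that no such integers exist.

gcd(39, 45) = 3, so every integer of the form 39s + 45t is a multiple of 3.
However 82 leaves remainder 1 on division by 3.
Hence no integers s, t satisfy the equation.

No such integers exist.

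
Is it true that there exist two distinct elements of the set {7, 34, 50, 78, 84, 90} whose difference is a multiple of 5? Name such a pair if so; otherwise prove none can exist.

The pair (34, 84) works.

34 mod 5 = 4 and 84 mod 5 = 4, so 84 − 34 = 50 = 10·5.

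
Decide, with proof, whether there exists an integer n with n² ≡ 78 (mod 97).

There is no such integer.

97 is prime, so by Euler's criterion 78 is a square mod 97 iff 78^((97−1)/2) = 78^48 ≡ 1 (mod 97).
Repeated squaring mod 97: 78^2 = 6084 ≡ 70; 78^4 ≡ 70² = 4900 ≡ 50; 78^8 ≡ 50² = 2500 ≡ 75; 78^16 ≡ 75² = 5625 ≡ 96; 78^32 ≡ 96² = 9216 ≡ 1.
Since 48 = 32 + 16, 78^48 ≡ 1 · 96; multiplying out mod 97: 1·96 = 96 ≡ 96. Thus 78^48 ≡ 96 ≡ −1 (mod 97).
The value −1 means 78 is a non-residue modulo 97, so n² ≡ 78 (mod 97) is impossible.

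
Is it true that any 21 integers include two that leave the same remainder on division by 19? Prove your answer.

Yes, this is always true.

Partition the integers by their residue mod 19; there are 19 classes.
Since 21 > 19, two of the 21 integers must share a residue class by the pigeonhole principle; call them a and b.
So a and b have equal remainders mod 19, which is exactly what was to be shown.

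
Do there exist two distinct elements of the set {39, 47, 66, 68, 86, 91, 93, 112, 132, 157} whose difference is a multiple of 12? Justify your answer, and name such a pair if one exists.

Reduce each element modulo 12: 39↦3, 47↦11, 66↦6, 68↦8, 86↦2, 91↦7, 93↦9, 112↦4, 132↦0, 157↦1.
These 10 residues are pairwise different, hence no difference of two elements is divisible by 12.

There is no such pair.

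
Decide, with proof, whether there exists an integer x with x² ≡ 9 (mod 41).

x = 38

x = 38 works: 38² = 1444, and 1444 − 9 = 1435 = 35·41.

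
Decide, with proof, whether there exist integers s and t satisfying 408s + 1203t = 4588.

gcd(408, 1203) = 3, so every integer of the form 408s + 1203t is a multiple of 3.
But 4588 = 3·1529 + 1, so 3 ∤ 4588.
So the equation is unsolvable over ℤ.

No, no such integers exist.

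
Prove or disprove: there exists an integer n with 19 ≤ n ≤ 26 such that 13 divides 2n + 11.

For n = 19, 20, …, 26 the values of 2n + 11 modulo 13 are 10, 12, 1, 3, 5, 7, 9, 11 respectively.
The residue 0 does not occur, so no n in [19, 26] makes 2n + 11 a multiple of 13.

No such integer n in that range exists.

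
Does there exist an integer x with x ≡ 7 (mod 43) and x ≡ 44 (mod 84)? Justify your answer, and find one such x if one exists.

x = 3404

gcd(43, 84) = 1, so the Chinese Remainder Theorem guarantees exactly one residue class mod 3612 satisfying both.
Any solution of the first congruence is x = 7 + 43t; substituting into the second, 43t ≡ 44 − 7 ≡ 37 (mod 84).
Since 43·43 = 1849 = 22·84 + 1, the inverse of 43 mod 84 is 43.
Therefore t ≡ 43·37 = 1591 ≡ 79 (mod 84).
Taking t = 79 gives x = 7 + 43·79 = 3404.
Check: 3404 mod 43 = 7, 3404 mod 84 = 44. ✓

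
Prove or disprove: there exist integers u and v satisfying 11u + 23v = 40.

u = 12, v = -4

11 and 23 are coprime, so 11u + 23v ranges over all of ℤ.
Run the Euclidean algorithm on 23 and 11: 23 = 2·11 + 1, 11 = 11·1 + 0.
Back-substituting, 1 = 23 − 2·11; that is, 11·(-2) + 23·1 = 1.
Times 40: 11·(-80) + 23·40 = 40, so (-80, 40) solves it.
Adding 4·23 to u and subtracting 4·11 from v gives the tidier solution (12, -4).
Indeed 11·12 + 23·(-4) = 132 − 92 = 40.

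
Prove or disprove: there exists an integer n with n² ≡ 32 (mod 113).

n = 91

Take n = 91. Then 91² = 8281 = 73·113 + 32, so 91² ≡ 32 (mod 113).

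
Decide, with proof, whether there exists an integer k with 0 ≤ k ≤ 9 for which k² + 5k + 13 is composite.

k = 2

At k = 2: 2² + 5·2 + 13 = 27 = 3·9, which is composite.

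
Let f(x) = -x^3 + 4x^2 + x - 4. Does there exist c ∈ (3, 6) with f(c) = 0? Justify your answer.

Yes, such a c exists.

f(3) = 8 and f(6) = -70, which have opposite signs.
Since f is a polynomial it is continuous on [3, 6].
The Intermediate Value Theorem then guarantees some c ∈ (3, 6) with f(c) = 0.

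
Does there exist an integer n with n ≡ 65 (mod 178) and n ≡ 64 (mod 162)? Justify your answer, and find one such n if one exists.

No, no such integer exists.

Reduce both congruences modulo 2, which divides 178 and 162: they say n ≡ 65 (mod 2) and n ≡ 64 (mod 2).
These are incompatible: 65 − 64 = 1 is not divisible by 2.
Therefore no such n exists.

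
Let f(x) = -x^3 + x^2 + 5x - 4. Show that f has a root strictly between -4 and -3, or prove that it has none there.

The endpoint values f(-4) = 56 and f(-3) = 17 are both positive. Claim: f(x) > 0 for every x in (-4, -3).
Substitute x = -3 − u, where 0 < u < 1 on the interval. Expanding, f(-3 − u) = u^3 + 10u^2 + 28u + 17.
The nonzero coefficients here are all positive, so for u > 0 every term is positive (or zero), and the constant term 17 is strictly positive.
Therefore f(x) > 0 throughout (-4, -3), and f has no zero there.

f has no root in that interval.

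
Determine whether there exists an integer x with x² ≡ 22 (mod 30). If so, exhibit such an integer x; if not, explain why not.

Reduce modulo 5, which divides 30: we would need x² ≡ 2 (mod 5).
Squares mod 5 repeat after x = 2 (as (−x)² = x²); for x = 0..2 they are 0, 1, 4.
The set of squares mod 5 is therefore {0, 1, 4}, which does not contain 2.
Hence no integer x has x² ≡ 22 (mod 30).

No such integer exists.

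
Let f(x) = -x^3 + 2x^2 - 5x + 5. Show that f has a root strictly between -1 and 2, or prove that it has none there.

f(-1) = 13 and f(2) = -5, which have opposite signs.
Since f is a polynomial it is continuous on [-1, 2].
By the Intermediate Value Theorem f must vanish at some point of (-1, 2).

Yes, f has a root in the interval.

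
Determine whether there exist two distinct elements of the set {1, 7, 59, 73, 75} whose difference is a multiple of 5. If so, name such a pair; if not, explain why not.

There is no such pair.

Two integers differ by a multiple of 5 exactly when they have the same residue mod 5. The residues are 1↦1, 7↦2, 59↦4, 73↦3, 75↦0.
These 5 residues are pairwise different, hence no difference of two elements is divisible by 5.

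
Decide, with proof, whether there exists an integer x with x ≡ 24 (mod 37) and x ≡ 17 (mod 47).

x = 1615

The moduli 37 and 47 are coprime, so by the Chinese Remainder Theorem a unique solution modulo 1739 exists.
Write x = 24 + 37t and require 24 + 37t ≡ 17 (mod 47), i.e. 37t ≡ 40 (mod 47).
Since 37·14 = 518 = 11·47 + 1, the inverse of 37 mod 47 is 14.
Multiplying by 14: t ≡ 14·40 = 560 ≡ 43 (mod 47).
With t = 43: x = 24 + 37·43 = 1615.
Verify: 1615 = 43·37 + 24 and 1615 = 34·47 + 17. ✓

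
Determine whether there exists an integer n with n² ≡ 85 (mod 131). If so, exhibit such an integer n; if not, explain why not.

131 is prime, so by Euler's criterion 85 is a square mod 131 iff 85^((131−1)/2) = 85^65 ≡ 1 (mod 131).
Repeated squaring mod 131: 85^2 = 7225 ≡ 20; 85^4 ≡ 20² = 400 ≡ 7; 85^8 ≡ 7² = 49 ≡ 49; 85^16 ≡ 49² = 2401 ≡ 43; 85^32 ≡ 43² = 1849 ≡ 15; 85^64 ≡ 15² = 225 ≡ 94.
Since 65 = 64 + 1, 85^65 ≡ 94 · 85; multiplying out mod 131: 94·85 = 7990 ≡ 130. Thus 85^65 ≡ 130 ≡ −1 (mod 131).
By Euler's criterion 85 is a quadratic non-residue mod 131: no n satisfies n² ≡ 85 (mod 131).

No, no such integer exists.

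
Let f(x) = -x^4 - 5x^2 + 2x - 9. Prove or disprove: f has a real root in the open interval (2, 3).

No.

f(2) = -41 and f(3) = -129, both negative, so a sign-change argument is unavailable; we show f keeps this sign on the whole interval.
Shift to the endpoint 2: with x = 2 + u (0 < u < 1), one computes f(2 + u) = -u^4 - 8u^3 - 29u^2 - 50u - 41.
All 5 nonzero coefficients of this polynomial in u are negative; hence for u > 0 the value is a sum of negative terms (the constant -41 among them).
So f is strictly negative on (2, 3); no root exists in the interval.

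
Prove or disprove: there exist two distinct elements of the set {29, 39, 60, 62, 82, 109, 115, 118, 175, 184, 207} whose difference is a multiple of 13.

There is no such pair.

Residues mod 13: 29↦3, 39↦0, 60↦8, 62↦10, 82↦4, 109↦5, 115↦11, 118↦1, 175↦6, 184↦2, 207↦12.
All 11 residues are distinct, so no two elements differ by a multiple of 13.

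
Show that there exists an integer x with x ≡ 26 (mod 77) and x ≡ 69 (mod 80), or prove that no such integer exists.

x = 3029

Since 77 and 80 share no common factor, CRT says the pair of congruences has a solution (unique mod 6160).
Write x = 26 + 77t and require 26 + 77t ≡ 69 (mod 80), i.e. 77t ≡ 43 (mod 80).
Invert 77 mod 80 by the Euclidean algorithm: 80 = 1·77 + 3, 77 = 25·3 + 2, 3 = 1·2 + 1, 2 = 2·1 + 0; back-substituting, 1 = 3 − 1·2 = 3 − (77 − 25·3) = −77 + 26·3 = −77 + 26·(80 − 1·77) = 26·80 − 27·77. Hence 77·(-27) ≡ 1, so 77⁻¹ ≡ -27 ≡ 53 (mod 80).
Therefore t ≡ 53·43 = 2279 ≡ 39 (mod 80).
With t = 39: x = 26 + 77·39 = 3029.
Verify: 3029 = 39·77 + 26 and 3029 = 37·80 + 69. ✓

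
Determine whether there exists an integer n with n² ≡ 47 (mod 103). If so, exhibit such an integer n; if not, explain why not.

Apply Euler's criterion with the prime 103: 47 is a quadratic residue iff 47^51 ≡ 1 (mod 103), and a non-residue iff it is ≡ −1.
Repeated squaring mod 103: 47^2 = 2209 ≡ 46; 47^4 ≡ 46² = 2116 ≡ 56; 47^8 ≡ 56² = 3136 ≡ 46; 47^16 ≡ 46² = 2116 ≡ 56; 47^32 ≡ 56² = 3136 ≡ 46.
Since 51 = 32 + 16 + 2 + 1, 47^51 ≡ 46 · 56 · 46 · 47; multiplying out mod 103: 46·56 = 2576 ≡ 1, then 1·46 = 46 ≡ 46, then 46·47 = 2162 ≡ 102. Thus 47^51 ≡ 102 ≡ −1 (mod 103).
By Euler's criterion 47 is a quadratic non-residue mod 103: no n satisfies n² ≡ 47 (mod 103).

No, no such integer exists.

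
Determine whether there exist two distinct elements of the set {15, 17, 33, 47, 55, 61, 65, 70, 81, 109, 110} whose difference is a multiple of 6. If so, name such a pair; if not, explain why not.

Both 15 and 33 leave remainder 3 on division by 6; their difference 18 = 3·6 is a multiple of 6.

15 and 33 are such a pair.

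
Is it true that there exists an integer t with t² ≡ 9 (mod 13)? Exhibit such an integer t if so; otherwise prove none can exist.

t = 10

t = 10 works: 10² = 100, and 100 − 9 = 91 = 7·13.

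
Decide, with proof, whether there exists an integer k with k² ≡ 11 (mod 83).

k = 29

Take k = 29. Then 29² = 841 = 10·83 + 11, so 29² ≡ 11 (mod 83).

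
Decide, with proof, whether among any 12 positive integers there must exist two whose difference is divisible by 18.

No; for instance {81, 82, 83, 84, 85, 86, 87, 88, 89, 90, 91, 92} is a counterexample.

Consider the 12 integers 81, 82, …, 92. They lie in distinct residue classes modulo 18, since 12 ≤ 18.
The differences between them range over 1, …, 11, none of which is divisible by 18.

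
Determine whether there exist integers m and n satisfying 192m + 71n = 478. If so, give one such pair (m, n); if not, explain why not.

Since gcd(192, 71) = 1, every integer is an integer combination of 192 and 71.
Euclidean algorithm: 192 = 2·71 + 50, 71 = 1·50 + 21, 50 = 2·21 + 8, 21 = 2·8 + 5, 8 = 1·5 + 3, 5 = 1·3 + 2, 3 = 1·2 + 1, 2 = 2·1 + 0.
Unwinding: 1 = 3 − 1·2 = 3 − (5 − 1·3) = −5 + 2·3 = −5 + 2·(8 − 1·5) = 2·8 − 3·5 = 2·8 − 3·(21 − 2·8) = −3·21 + 8·8 = −3·21 + 8·(50 − 2·21) = 8·50 − 19·21 = 8·50 − 19·(71 − 1·50) = −19·71 + 27·50 = −19·71 + 27·(192 − 2·71) = 27·192 − 73·71, i.e. 192·27 + 71·(-73) = 1.
Times 478: 192·12906 + 71·(-34894) = 478, so (12906, -34894) solves it.
The general solution is m = 12906 + 71k, n = -34894 − 192k; taking k = -181 gives the smaller pair m = 55, n = -142.
Check: 192·55 + 71·(-142) = 10560 − 10082 = 478. ✓

m = 55, n = -142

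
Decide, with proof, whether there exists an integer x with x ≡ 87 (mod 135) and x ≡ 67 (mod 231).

There is no such integer.

Both moduli are multiples of 3 = gcd(135, 231), so any solution would satisfy x ≡ 87 and x ≡ 67 modulo 3 simultaneously.
These are incompatible: 87 − 67 = 20 is not divisible by 3.
Therefore no such x exists.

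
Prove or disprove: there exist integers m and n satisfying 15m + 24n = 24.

m = 0, n = 1

Since gcd(15, 24) = 3 and 24 = 3·8, Bézout's identity guarantees a solution.
Dividing through by 3 reduces the equation to 5m + 8n = 8.
Dividing repeatedly: 8 = 1·5 + 3, 5 = 1·3 + 2, 3 = 1·2 + 1, 2 = 2·1 + 0.
Back-substituting, 1 = 3 − 1·2 = 3 − (5 − 1·3) = −5 + 2·3 = −5 + 2·(8 − 1·5) = 2·8 − 3·5; that is, 5·(-3) + 8·2 = 1.
Multiplying through by 8: m = (-3)·8 = -24, n = 2·8 = 16 is a solution.
The general solution is m = -24 + 8k, n = 16 − 5k; taking k = 3 gives the smaller pair m = 0, n = 1.
Check: 15·0 + 24·1 = 0 + 24 = 24. ✓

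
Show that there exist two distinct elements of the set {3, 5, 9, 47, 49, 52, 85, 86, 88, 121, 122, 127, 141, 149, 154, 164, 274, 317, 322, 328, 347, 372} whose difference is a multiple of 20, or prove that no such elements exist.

Both 5 and 85 leave remainder 5 on division by 20; their difference 80 = 4·20 is a multiple of 20.

5 and 85 are such a pair.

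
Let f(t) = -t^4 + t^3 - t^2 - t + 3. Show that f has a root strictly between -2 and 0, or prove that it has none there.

Such a root exists.

f(-2) = -23 and f(0) = 3, which have opposite signs.
As a polynomial, f is continuous on every closed interval.
By the Intermediate Value Theorem, f takes the value 0 somewhere in the open interval.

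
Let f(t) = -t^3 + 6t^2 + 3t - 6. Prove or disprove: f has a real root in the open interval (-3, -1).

f(-3) = 66 and f(-1) = -2, which have opposite signs.
As a polynomial, f is continuous on every closed interval.
By the Intermediate Value Theorem f must vanish at some point of (-3, -1).

Such a root exists.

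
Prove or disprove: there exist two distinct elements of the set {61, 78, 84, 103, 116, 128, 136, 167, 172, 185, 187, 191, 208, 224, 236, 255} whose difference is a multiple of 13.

Yes: 61 and 191.

Both 61 and 191 leave remainder 9 on division by 13; their difference 130 = 10·13 is a multiple of 13.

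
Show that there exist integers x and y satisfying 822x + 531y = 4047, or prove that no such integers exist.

Every value of 822x + 531y is a multiple of gcd(822, 531) = 3; since 3 ∣ 4047, solutions exist.
Dividing through by 3 reduces the equation to 274x + 177y = 1349.
Run the Euclidean algorithm on 274 and 177: 274 = 1·177 + 97, 177 = 1·97 + 80, 97 = 1·80 + 17, 80 = 4·17 + 12, 17 = 1·12 + 5, 12 = 2·5 + 2, 5 = 2·2 + 1, 2 = 2·1 + 0.
Unwinding: 1 = 5 − 2·2 = 5 − 2·(12 − 2·5) = −2·12 + 5·5 = −2·12 + 5·(17 − 1·12) = 5·17 − 7·12 = 5·17 − 7·(80 − 4·17) = −7·80 + 33·17 = −7·80 + 33·(97 − 1·80) = 33·97 − 40·80 = 33·97 − 40·(177 − 1·97) = −40·177 + 73·97 = −40·177 + 73·(274 − 1·177) = 73·274 − 113·177, i.e. 274·73 + 177·(-113) = 1.
Scaling by 1349 gives the particular solution (x, y) = (98477, -152437).
The general solution is x = 98477 + 177k, y = -152437 − 274k; taking k = -556 gives the smaller pair x = 65, y = -93.
Indeed 822·65 + 531·(-93) = 53430 − 49383 = 4047.

x = 65, y = -93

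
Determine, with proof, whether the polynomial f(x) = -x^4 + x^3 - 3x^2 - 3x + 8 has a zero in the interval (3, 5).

The endpoint values f(3) = -82 and f(5) = -582 are both negative. Claim: f(x) < 0 for every x in (3, 5).
Shift to the endpoint 3: with x = 3 + u (0 < u < 2), one computes f(3 + u) = -u^4 - 11u^3 - 48u^2 - 102u - 82.
All 5 nonzero coefficients of this polynomial in u are negative; hence for u > 0 the value is a sum of negative terms (the constant -82 among them).
Therefore f(x) < 0 throughout (3, 5), and f has no zero there.

f has no root in that interval.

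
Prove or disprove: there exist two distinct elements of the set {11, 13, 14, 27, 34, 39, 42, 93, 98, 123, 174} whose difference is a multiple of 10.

13 and 93 are such a pair.

13 mod 10 = 3 and 93 mod 10 = 3, so 93 − 13 = 80 = 8·10.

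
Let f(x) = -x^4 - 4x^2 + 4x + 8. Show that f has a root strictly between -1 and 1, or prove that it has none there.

f(-1) = -1 and f(1) = 7, which have opposite signs.
Since f is a polynomial it is continuous on [-1, 1].
By the Intermediate Value Theorem, f takes the value 0 somewhere in the open interval.

Yes, f has a root in the interval.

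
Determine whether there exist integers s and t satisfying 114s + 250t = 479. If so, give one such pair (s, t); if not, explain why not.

gcd(114, 250) = 2, so every integer of the form 114s + 250t is a multiple of 2.
However 479 leaves remainder 1 on division by 2.
Hence no integers s, t satisfy the equation.

There are no such integers.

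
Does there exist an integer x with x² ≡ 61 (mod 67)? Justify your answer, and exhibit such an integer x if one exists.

No such integer exists.

67 is prime, so by Euler's criterion 61 is a square mod 67 iff 61^((67−1)/2) = 61^33 ≡ 1 (mod 67).
Repeated squaring mod 67: 61^2 = 3721 ≡ 36; 61^4 ≡ 36² = 1296 ≡ 23; 61^8 ≡ 23² = 529 ≡ 60; 61^16 ≡ 60² = 3600 ≡ 49; 61^32 ≡ 49² = 2401 ≡ 56.
Since 33 = 32 + 1, 61^33 ≡ 56 · 61; multiplying out mod 67: 56·61 = 3416 ≡ 66. Thus 61^33 ≡ 66 ≡ −1 (mod 67).
By Euler's criterion 61 is a quadratic non-residue mod 67: no x satisfies x² ≡ 61 (mod 67).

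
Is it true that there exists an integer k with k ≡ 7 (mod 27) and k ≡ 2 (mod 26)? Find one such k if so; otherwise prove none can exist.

k = 574

The moduli 27 and 26 are coprime, so by the Chinese Remainder Theorem a unique solution modulo 702 exists.
Any solution of the first congruence is k = 7 + 27t; substituting into the second, 27t ≡ 2 − 7 ≡ 21 (mod 26).
27 ≡ 1 (mod 26), so this reads 1t ≡ 21 (mod 26). So t ≡ 21 (mod 26).
Taking t = 21 gives k = 7 + 27·21 = 574.
Check: 574 mod 27 = 7, 574 mod 26 = 2. ✓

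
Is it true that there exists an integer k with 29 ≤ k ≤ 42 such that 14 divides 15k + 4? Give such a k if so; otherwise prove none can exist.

k = 38

At k = 38 we get 15·38 + 4 = 574, and 574 = 14·41.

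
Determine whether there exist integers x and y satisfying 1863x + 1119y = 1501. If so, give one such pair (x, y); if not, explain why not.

No such integers exist.

Both 1863 and 1119 are divisible by gcd(1863, 1119) = 3, hence so is any combination 1863x + 1119y.
However 1501 leaves remainder 1 on division by 3.
Hence no integers x, y satisfy the equation.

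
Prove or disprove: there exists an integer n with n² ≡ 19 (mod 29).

No such integer exists.

Apply Euler's criterion with the prime 29: 19 is a quadratic residue iff 19^14 ≡ 1 (mod 29), and a non-residue iff it is ≡ −1.
Squaring successively (mod 29): 19^2 = 361 ≡ 13; 19^4 ≡ 13² = 169 ≡ 24; 19^8 ≡ 24² = 576 ≡ 25.
Since 14 = 8 + 4 + 2, 19^14 ≡ 25 · 24 · 13; multiplying out mod 29: 25·24 = 600 ≡ 20, then 20·13 = 260 ≡ 28. Thus 19^14 ≡ 28 ≡ −1 (mod 29).
The value −1 means 19 is a non-residue modulo 29, so n² ≡ 19 (mod 29) is impossible.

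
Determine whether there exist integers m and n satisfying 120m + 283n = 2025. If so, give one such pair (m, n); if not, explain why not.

120 and 283 are coprime, so 120m + 283n ranges over all of ℤ.
Run the Euclidean algorithm on 283 and 120: 283 = 2·120 + 43, 120 = 2·43 + 34, 43 = 1·34 + 9, 34 = 3·9 + 7, 9 = 1·7 + 2, 7 = 3·2 + 1, 2 = 2·1 + 0.
Unwinding: 1 = 7 − 3·2 = 7 − 3·(9 − 1·7) = −3·9 + 4·7 = −3·9 + 4·(34 − 3·9) = 4·34 − 15·9 = 4·34 − 15·(43 − 1·34) = −15·43 + 19·34 = −15·43 + 19·(120 − 2·43) = 19·120 − 53·43 = 19·120 − 53·(283 − 2·120) = −53·283 + 125·120, i.e. 120·125 + 283·(-53) = 1.
Scaling by 2025 gives the particular solution (m, n) = (253125, -107325).
Subtracting 894·283 from m and adding 894·120 to n gives the tidier solution (123, -45).
Indeed 120·123 + 283·(-45) = 14760 − 12735 = 2025.

m = 123, n = -45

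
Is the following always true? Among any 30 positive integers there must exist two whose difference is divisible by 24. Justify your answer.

There are exactly 24 possible remainders on division by 24.
Since 30 > 24, two of the 30 integers must share a residue class by the pigeonhole principle; call them a and b.
Equal remainders mean a − b ≡ 0 (mod 24), so 24 divides their difference.

True.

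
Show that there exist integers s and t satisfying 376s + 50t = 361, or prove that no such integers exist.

No such integers exist.

Both 376 and 50 are divisible by gcd(376, 50) = 2, hence so is any combination 376s + 50t.
But 361 = 2·180 + 1, so 2 ∤ 361.
Therefore 376s + 50t = 361 has no solution in integers.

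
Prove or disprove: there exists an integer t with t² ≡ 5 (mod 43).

No, no such integer exists.

Apply Euler's criterion with the prime 43: 5 is a quadratic residue iff 5^21 ≡ 1 (mod 43), and a non-residue iff it is ≡ −1.
Repeated squaring mod 43: 5^2 = 25 ≡ 25; 5^4 ≡ 25² = 625 ≡ 23; 5^8 ≡ 23² = 529 ≡ 13; 5^16 ≡ 13² = 169 ≡ 40.
Since 21 = 16 + 4 + 1, 5^21 ≡ 40 · 23 · 5; multiplying out mod 43: 40·23 = 920 ≡ 17, then 17·5 = 85 ≡ 42. Thus 5^21 ≡ 42 ≡ −1 (mod 43).
The value −1 means 5 is a non-residue modulo 43, so t² ≡ 5 (mod 43) is impossible.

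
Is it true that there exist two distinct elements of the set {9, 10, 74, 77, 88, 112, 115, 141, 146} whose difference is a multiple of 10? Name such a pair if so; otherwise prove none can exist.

Residues mod 10: 9↦9, 10↦0, 74↦4, 77↦7, 88↦8, 112↦2, 115↦5, 141↦1, 146↦6.
No residue repeats among the 9 elements, so no pair has difference ≡ 0 (mod 10).

There is no such pair.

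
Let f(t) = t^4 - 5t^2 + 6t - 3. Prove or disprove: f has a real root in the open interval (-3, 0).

Yes, f has a root in the interval.

f(-3) = 15 and f(0) = -3, which have opposite signs.
Since f is a polynomial it is continuous on [-3, 0].
By the Intermediate Value Theorem, f takes the value 0 somewhere in the open interval.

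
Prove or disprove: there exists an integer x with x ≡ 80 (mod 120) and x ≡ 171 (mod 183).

No such integer exists.

Both moduli are multiples of 3 = gcd(120, 183), so any solution would satisfy x ≡ 80 and x ≡ 171 modulo 3 simultaneously.
However 80 ≡ 2 and 171 ≡ 0 (mod 3), and 2 ≠ 0.
Therefore no such x exists.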